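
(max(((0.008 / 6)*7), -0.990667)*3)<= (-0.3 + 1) True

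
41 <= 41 True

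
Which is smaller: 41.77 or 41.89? 41.77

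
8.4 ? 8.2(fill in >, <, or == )>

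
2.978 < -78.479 False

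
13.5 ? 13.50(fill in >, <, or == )==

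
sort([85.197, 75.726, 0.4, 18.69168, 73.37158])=[0.4, 18.69168, 73.37158, 75.726, 85.197]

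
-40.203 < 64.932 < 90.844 True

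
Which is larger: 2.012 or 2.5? 2.5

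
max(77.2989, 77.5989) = 77.5989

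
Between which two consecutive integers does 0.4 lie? 0 and 1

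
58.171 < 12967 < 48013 True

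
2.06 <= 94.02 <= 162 True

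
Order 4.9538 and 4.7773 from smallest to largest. 4.7773, 4.9538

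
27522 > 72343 False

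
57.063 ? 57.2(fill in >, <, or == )<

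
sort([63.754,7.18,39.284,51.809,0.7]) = [0.7,7.18,39.284,51.809,63.754]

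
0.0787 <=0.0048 False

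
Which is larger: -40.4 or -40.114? -40.114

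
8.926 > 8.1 True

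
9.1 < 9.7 True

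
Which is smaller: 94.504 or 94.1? 94.1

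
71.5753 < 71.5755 True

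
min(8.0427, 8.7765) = 8.0427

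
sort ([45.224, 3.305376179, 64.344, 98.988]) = [3.305376179, 45.224, 64.344, 98.988]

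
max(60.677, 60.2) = 60.677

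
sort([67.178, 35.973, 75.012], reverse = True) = [75.012, 67.178, 35.973]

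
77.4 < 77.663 True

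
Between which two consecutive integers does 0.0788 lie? 0 and 1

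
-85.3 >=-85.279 False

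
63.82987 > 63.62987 True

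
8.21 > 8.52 False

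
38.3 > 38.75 False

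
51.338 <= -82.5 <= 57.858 False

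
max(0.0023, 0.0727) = 0.0727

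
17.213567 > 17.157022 True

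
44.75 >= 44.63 True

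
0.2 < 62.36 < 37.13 False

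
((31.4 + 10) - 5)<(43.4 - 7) False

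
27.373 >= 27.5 False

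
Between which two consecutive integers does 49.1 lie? 49 and 50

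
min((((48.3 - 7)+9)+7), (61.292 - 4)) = 57.292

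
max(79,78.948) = 79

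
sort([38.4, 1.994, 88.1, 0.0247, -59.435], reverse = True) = [88.1, 38.4, 1.994, 0.0247, -59.435]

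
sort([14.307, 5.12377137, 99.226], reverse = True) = [99.226, 14.307, 5.12377137]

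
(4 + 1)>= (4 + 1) True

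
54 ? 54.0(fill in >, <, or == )==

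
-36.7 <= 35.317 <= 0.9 False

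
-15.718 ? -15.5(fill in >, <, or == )<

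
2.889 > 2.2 True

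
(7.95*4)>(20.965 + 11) False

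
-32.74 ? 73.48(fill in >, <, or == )<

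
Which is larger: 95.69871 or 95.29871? 95.69871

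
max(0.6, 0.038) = 0.6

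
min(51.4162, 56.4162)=51.4162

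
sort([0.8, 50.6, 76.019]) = [0.8, 50.6, 76.019]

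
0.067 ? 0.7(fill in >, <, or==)<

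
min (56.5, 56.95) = 56.5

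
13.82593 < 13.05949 False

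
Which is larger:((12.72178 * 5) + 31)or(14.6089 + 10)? ((12.72178 * 5) + 31)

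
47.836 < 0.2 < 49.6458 False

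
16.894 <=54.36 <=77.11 True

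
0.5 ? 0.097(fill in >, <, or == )>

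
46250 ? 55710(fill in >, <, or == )<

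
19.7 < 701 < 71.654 False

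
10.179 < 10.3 True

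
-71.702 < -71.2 True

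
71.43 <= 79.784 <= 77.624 False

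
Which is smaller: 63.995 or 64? 63.995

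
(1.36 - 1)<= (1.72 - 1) True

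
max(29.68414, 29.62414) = 29.68414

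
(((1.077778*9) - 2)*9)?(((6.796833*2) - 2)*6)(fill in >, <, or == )<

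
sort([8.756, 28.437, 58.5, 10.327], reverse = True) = [58.5, 28.437, 10.327, 8.756]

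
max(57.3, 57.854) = 57.854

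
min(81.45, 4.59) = 4.59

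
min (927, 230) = 230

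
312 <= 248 False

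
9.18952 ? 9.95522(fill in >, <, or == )<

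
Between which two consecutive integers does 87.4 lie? 87 and 88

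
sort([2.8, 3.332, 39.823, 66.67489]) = [2.8, 3.332, 39.823, 66.67489]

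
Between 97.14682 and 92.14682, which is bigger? 97.14682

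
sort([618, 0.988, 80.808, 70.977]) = [0.988, 70.977, 80.808, 618]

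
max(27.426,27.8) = 27.8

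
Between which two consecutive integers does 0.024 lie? 0 and 1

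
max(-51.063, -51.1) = -51.063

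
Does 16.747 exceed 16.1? Yes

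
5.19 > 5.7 False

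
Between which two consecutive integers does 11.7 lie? 11 and 12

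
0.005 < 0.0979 True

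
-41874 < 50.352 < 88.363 True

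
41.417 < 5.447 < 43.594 False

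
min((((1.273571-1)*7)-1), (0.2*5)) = 0.914997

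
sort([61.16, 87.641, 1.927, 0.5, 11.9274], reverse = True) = [87.641, 61.16, 11.9274, 1.927, 0.5]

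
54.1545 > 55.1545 False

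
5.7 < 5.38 False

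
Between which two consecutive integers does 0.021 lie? 0 and 1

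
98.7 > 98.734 False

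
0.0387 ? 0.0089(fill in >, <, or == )>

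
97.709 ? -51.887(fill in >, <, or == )>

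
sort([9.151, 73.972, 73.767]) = [9.151, 73.767, 73.972]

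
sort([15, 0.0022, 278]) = [0.0022, 15, 278]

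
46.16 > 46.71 False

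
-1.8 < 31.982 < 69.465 True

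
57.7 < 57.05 False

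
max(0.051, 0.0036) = 0.051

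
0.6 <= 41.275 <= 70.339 True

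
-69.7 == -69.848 False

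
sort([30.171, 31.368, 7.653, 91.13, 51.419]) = [7.653, 30.171, 31.368, 51.419, 91.13]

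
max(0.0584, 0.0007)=0.0584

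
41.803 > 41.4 True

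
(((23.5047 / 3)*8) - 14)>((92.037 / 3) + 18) True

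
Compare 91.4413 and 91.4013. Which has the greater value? 91.4413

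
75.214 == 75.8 False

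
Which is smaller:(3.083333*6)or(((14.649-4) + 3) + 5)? (3.083333*6)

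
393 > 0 True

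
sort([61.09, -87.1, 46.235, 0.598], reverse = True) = [61.09, 46.235, 0.598, -87.1]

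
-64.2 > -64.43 True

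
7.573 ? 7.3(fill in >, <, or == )>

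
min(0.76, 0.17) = 0.17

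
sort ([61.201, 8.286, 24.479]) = [8.286, 24.479, 61.201]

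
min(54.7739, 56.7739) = 54.7739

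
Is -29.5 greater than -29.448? No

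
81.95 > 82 False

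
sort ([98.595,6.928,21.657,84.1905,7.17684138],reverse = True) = [98.595,84.1905,21.657,7.17684138,6.928]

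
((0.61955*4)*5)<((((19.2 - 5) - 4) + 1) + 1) False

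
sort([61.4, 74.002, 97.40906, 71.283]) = [61.4, 71.283, 74.002, 97.40906]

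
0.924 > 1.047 False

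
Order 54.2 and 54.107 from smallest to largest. 54.107, 54.2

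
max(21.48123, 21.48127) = 21.48127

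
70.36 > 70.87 False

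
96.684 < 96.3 False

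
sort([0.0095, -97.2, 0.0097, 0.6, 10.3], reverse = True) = [10.3, 0.6, 0.0097, 0.0095, -97.2]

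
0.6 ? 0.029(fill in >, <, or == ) >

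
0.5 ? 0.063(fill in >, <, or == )>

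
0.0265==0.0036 False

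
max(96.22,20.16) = 96.22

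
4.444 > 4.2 True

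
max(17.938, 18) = 18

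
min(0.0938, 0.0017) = 0.0017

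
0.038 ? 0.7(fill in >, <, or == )<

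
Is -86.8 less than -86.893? No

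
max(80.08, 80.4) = 80.4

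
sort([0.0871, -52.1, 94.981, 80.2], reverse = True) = [94.981, 80.2, 0.0871, -52.1]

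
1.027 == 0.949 False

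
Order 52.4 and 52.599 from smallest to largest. 52.4, 52.599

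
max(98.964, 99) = 99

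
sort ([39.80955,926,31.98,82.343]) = [31.98,39.80955,82.343,926]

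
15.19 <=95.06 True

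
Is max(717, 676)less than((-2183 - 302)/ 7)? No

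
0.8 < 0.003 False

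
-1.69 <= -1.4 True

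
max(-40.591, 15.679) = 15.679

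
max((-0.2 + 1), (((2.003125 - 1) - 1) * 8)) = 0.8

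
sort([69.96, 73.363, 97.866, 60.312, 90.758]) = [60.312, 69.96, 73.363, 90.758, 97.866]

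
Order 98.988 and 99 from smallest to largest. 98.988, 99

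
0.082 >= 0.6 False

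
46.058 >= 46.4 False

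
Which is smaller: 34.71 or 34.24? 34.24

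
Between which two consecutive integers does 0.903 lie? 0 and 1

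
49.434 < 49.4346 True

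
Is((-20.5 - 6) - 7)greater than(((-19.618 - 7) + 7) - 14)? Yes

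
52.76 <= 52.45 False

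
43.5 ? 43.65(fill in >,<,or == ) <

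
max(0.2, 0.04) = 0.2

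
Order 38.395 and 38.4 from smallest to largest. 38.395,38.4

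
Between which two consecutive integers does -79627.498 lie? -79628 and -79627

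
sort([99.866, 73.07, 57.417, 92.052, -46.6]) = [-46.6, 57.417, 73.07, 92.052, 99.866]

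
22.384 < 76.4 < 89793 True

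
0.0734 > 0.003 True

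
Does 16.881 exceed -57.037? Yes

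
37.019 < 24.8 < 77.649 False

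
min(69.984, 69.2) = 69.2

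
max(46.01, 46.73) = 46.73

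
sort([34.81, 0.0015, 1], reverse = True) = [34.81, 1, 0.0015]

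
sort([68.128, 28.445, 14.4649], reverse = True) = [68.128, 28.445, 14.4649]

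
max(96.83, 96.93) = 96.93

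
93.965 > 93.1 True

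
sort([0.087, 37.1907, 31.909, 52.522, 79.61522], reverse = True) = [79.61522, 52.522, 37.1907, 31.909, 0.087]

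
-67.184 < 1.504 True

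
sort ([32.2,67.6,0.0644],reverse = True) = [67.6,32.2,0.0644]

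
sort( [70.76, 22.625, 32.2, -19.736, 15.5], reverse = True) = [70.76, 32.2, 22.625, 15.5, -19.736]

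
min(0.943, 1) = 0.943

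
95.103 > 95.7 False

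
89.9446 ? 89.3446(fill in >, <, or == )>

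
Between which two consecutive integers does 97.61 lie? 97 and 98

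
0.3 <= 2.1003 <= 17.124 True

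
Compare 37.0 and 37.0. They are equal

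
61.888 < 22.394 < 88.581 False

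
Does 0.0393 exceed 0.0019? Yes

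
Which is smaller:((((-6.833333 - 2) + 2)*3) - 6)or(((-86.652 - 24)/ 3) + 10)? (((-86.652 - 24)/ 3) + 10)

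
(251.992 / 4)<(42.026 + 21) True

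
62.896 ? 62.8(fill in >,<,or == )>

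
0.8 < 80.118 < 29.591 False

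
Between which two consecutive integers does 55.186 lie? 55 and 56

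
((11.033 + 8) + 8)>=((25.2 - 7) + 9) False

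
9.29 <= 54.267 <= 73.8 True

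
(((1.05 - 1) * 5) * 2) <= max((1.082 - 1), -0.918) False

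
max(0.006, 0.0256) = 0.0256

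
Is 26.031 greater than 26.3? No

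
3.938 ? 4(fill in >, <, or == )<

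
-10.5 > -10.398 False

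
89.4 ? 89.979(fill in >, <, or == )<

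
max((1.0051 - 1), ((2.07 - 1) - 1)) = 0.07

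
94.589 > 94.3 True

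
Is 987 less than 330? No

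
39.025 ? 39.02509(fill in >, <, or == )<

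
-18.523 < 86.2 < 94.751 True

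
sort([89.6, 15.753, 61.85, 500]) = [15.753, 61.85, 89.6, 500]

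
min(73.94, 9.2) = 9.2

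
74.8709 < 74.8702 False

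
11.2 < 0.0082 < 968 False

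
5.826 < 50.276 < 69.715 True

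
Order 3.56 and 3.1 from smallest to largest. 3.1, 3.56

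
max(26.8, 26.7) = 26.8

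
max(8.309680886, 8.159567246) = 8.309680886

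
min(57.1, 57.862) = 57.1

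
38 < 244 True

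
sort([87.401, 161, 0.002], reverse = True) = [161, 87.401, 0.002]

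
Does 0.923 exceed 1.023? No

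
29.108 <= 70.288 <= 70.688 True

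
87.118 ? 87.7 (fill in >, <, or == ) <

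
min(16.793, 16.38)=16.38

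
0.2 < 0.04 False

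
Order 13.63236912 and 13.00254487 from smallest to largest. 13.00254487, 13.63236912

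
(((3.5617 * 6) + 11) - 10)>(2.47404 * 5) True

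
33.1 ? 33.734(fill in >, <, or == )<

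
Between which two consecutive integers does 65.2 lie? 65 and 66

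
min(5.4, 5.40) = 5.4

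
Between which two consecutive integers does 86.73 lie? 86 and 87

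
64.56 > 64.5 True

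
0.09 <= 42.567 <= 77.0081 True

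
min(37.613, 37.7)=37.613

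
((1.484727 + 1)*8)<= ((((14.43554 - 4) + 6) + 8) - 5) False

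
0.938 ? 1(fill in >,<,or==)<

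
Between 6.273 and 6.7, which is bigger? 6.7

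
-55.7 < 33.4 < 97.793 True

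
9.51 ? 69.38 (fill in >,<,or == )<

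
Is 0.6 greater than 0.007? Yes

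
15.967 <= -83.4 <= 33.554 False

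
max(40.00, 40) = 40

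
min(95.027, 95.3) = 95.027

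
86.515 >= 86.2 True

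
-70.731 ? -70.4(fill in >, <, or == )<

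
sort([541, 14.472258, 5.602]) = [5.602, 14.472258, 541]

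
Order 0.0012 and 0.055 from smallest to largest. 0.0012, 0.055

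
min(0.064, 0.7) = 0.064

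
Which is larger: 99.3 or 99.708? 99.708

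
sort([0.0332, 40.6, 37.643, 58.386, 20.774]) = [0.0332, 20.774, 37.643, 40.6, 58.386]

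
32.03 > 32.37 False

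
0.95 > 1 False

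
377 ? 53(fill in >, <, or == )>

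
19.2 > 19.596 False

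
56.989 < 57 True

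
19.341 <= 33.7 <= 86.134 True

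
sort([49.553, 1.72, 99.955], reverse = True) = [99.955, 49.553, 1.72]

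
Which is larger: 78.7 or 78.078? 78.7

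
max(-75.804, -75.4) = -75.4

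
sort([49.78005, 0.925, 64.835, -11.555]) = [-11.555, 0.925, 49.78005, 64.835]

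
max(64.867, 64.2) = 64.867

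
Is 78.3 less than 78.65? Yes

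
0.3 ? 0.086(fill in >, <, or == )>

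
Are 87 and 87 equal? Yes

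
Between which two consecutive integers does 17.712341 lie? 17 and 18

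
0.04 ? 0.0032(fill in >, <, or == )>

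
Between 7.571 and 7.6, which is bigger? 7.6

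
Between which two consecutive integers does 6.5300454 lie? 6 and 7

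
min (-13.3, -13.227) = -13.3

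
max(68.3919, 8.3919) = 68.3919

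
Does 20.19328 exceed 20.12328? Yes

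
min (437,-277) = -277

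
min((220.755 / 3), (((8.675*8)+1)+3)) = 73.4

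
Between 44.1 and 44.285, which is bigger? 44.285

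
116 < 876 True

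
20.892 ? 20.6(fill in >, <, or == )>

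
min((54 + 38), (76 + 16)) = 92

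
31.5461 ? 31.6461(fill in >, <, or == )<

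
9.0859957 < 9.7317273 True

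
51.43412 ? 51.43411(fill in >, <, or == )>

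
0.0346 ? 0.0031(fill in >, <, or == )>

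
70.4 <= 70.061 False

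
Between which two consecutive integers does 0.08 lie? 0 and 1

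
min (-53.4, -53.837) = -53.837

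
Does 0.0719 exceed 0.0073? Yes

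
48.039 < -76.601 False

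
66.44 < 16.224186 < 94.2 False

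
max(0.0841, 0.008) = 0.0841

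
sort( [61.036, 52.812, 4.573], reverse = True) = [61.036, 52.812, 4.573]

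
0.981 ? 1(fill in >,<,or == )<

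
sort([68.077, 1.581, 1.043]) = [1.043, 1.581, 68.077]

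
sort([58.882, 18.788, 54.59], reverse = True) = [58.882, 54.59, 18.788]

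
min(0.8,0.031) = 0.031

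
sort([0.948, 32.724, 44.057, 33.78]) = [0.948, 32.724, 33.78, 44.057]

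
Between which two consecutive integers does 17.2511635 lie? 17 and 18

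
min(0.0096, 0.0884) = 0.0096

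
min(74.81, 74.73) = 74.73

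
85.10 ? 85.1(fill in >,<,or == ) ==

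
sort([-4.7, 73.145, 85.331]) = [-4.7, 73.145, 85.331]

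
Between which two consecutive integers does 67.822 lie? 67 and 68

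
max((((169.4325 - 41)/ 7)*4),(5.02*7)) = 73.39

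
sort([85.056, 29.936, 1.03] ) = [1.03, 29.936, 85.056]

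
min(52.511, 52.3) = 52.3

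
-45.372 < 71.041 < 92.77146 True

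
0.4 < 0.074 False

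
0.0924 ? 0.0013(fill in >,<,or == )>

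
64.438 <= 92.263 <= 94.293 True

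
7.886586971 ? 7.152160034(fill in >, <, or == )>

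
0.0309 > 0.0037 True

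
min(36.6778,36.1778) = 36.1778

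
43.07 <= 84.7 True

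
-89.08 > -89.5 True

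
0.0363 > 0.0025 True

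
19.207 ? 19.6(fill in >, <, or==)<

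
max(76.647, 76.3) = 76.647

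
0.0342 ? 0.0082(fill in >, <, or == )>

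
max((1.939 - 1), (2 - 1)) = 1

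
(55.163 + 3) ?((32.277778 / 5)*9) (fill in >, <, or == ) >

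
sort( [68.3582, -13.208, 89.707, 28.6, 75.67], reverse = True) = [89.707, 75.67, 68.3582, 28.6, -13.208]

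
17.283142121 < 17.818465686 True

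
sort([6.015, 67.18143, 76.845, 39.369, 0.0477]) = [0.0477, 6.015, 39.369, 67.18143, 76.845]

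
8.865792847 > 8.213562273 True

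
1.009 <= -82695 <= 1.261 False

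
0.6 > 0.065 True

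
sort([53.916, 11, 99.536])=[11, 53.916, 99.536]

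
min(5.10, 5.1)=5.10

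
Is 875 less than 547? No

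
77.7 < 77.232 False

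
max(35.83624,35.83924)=35.83924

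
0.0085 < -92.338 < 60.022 False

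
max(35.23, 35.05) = 35.23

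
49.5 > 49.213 True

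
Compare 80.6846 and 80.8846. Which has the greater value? 80.8846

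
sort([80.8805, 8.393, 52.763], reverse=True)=[80.8805, 52.763, 8.393]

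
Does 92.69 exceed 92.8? No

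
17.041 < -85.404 False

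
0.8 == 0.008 False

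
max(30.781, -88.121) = 30.781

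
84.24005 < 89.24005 True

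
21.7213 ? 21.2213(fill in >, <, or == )>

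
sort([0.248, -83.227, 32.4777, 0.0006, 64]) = [-83.227, 0.0006, 0.248, 32.4777, 64]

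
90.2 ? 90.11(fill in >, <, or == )>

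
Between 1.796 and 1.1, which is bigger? 1.796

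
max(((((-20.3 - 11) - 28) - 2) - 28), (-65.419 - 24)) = -89.3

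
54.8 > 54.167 True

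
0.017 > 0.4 False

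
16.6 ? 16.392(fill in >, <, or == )>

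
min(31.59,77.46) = 31.59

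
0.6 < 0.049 False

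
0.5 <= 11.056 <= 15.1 True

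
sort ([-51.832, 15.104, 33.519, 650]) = [-51.832, 15.104, 33.519, 650]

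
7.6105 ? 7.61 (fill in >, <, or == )>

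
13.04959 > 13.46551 False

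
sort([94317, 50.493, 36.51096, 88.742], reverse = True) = [94317, 88.742, 50.493, 36.51096]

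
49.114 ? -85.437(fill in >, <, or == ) >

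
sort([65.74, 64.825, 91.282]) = [64.825, 65.74, 91.282]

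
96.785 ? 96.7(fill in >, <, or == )>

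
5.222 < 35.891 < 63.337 True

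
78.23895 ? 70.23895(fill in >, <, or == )>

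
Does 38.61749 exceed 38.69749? No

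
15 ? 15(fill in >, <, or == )==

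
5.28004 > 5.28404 False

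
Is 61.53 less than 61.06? No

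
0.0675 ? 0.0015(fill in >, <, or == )>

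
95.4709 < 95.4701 False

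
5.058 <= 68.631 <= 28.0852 False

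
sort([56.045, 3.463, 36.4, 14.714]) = [3.463, 14.714, 36.4, 56.045]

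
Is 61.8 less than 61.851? Yes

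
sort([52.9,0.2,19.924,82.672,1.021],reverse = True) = [82.672,52.9,19.924,1.021,0.2]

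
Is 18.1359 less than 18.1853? Yes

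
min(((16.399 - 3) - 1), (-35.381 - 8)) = -43.381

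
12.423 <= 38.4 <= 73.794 True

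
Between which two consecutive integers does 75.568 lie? 75 and 76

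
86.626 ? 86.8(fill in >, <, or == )<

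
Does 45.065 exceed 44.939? Yes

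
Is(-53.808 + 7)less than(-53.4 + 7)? Yes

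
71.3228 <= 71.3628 True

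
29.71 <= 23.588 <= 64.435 False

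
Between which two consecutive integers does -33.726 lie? -34 and -33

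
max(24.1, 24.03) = 24.1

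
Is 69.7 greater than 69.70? No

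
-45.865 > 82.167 False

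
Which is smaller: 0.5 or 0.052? 0.052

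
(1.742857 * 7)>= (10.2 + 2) False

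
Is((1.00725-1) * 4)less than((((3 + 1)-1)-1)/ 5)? Yes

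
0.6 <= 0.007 False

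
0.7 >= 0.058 True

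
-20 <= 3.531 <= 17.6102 True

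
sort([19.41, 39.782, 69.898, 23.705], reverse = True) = [69.898, 39.782, 23.705, 19.41]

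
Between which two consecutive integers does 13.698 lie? 13 and 14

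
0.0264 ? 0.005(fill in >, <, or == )>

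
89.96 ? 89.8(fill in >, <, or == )>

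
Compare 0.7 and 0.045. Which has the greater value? 0.7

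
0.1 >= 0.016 True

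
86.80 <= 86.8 True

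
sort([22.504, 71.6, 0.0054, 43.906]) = [0.0054, 22.504, 43.906, 71.6]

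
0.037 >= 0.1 False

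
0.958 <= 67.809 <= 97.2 True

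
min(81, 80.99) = 80.99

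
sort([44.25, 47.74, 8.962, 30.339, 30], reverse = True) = [47.74, 44.25, 30.339, 30, 8.962]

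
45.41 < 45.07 False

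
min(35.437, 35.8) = 35.437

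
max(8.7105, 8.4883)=8.7105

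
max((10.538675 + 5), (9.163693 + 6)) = 15.538675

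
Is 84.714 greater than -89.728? Yes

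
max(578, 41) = 578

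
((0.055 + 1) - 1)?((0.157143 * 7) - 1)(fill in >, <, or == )<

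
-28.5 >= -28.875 True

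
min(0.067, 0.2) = 0.067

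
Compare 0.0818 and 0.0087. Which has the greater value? 0.0818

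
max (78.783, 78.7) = 78.783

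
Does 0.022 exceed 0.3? No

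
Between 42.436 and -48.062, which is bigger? 42.436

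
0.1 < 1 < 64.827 True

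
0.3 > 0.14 True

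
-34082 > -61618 True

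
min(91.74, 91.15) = 91.15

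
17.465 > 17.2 True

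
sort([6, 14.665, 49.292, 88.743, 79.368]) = [6, 14.665, 49.292, 79.368, 88.743]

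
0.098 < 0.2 True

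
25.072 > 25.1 False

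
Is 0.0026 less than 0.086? Yes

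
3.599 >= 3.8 False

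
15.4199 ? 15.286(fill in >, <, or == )>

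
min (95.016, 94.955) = 94.955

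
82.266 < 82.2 False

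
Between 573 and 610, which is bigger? 610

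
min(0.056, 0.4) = 0.056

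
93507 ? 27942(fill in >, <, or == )>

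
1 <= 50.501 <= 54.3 True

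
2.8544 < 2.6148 False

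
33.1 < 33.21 True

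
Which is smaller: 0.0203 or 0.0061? 0.0061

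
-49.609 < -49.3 True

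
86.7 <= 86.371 False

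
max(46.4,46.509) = 46.509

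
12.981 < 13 True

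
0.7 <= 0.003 False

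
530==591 False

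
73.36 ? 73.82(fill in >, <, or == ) <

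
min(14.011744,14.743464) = 14.011744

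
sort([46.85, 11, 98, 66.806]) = [11, 46.85, 66.806, 98]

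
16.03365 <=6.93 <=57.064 False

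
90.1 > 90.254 False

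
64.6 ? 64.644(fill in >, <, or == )<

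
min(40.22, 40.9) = 40.22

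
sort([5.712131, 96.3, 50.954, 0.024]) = [0.024, 5.712131, 50.954, 96.3]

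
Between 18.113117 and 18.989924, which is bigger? 18.989924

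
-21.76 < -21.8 False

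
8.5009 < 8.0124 False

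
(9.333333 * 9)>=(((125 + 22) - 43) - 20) False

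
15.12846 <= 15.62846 True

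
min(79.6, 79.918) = 79.6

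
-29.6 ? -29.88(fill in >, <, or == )>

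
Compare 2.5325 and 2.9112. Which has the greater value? 2.9112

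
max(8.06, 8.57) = 8.57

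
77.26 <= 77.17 False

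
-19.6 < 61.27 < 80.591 True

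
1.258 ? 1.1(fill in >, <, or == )>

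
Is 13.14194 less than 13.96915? Yes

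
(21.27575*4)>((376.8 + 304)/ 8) True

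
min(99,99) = 99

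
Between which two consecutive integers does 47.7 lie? 47 and 48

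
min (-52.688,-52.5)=-52.688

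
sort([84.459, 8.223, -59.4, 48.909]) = [-59.4, 8.223, 48.909, 84.459]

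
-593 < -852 False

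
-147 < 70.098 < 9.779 False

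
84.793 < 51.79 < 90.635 False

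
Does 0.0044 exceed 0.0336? No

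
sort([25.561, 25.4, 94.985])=[25.4, 25.561, 94.985]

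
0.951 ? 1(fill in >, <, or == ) <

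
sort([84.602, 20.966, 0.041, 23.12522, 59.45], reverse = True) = [84.602, 59.45, 23.12522, 20.966, 0.041]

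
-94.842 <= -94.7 True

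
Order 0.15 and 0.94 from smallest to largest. 0.15, 0.94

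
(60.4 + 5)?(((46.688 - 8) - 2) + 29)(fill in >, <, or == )<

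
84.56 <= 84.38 False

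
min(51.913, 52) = 51.913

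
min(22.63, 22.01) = 22.01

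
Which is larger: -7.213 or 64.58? 64.58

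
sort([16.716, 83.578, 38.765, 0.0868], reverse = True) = [83.578, 38.765, 16.716, 0.0868]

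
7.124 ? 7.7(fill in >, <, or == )<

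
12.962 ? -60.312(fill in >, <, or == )>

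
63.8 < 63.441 False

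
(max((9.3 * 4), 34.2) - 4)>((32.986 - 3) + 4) False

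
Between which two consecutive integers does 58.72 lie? 58 and 59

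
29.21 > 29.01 True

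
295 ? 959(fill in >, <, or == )<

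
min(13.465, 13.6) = 13.465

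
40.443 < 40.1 False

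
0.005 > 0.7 False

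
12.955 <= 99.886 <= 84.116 False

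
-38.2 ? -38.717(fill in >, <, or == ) >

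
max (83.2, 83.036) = 83.2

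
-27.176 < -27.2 False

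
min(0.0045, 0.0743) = 0.0045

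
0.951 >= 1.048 False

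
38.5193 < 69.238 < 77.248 True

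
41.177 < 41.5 True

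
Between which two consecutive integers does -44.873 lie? -45 and -44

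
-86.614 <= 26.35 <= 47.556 True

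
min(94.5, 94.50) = 94.5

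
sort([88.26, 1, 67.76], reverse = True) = [88.26, 67.76, 1]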